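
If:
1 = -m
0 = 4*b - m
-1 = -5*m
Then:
No Solution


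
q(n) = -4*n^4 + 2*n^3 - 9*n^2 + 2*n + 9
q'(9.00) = -11338.00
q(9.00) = -25488.00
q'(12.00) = -26998.00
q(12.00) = -80751.00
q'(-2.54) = 348.62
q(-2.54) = -253.41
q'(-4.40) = 1560.30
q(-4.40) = -1843.65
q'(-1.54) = 102.39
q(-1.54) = -45.23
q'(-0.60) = 18.42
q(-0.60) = 3.61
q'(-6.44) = 4640.20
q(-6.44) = -7791.56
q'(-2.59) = 366.85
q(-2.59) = -271.30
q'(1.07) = -29.99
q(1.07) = -1.96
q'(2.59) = -282.36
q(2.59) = -191.44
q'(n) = -16*n^3 + 6*n^2 - 18*n + 2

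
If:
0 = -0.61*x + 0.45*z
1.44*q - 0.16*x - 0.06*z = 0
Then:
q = 0.123633879781421*z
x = 0.737704918032787*z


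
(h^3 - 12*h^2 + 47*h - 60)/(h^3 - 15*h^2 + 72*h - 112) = (h^2 - 8*h + 15)/(h^2 - 11*h + 28)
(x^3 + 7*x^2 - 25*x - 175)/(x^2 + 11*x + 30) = (x^2 + 2*x - 35)/(x + 6)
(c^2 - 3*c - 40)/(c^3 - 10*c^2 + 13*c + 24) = (c + 5)/(c^2 - 2*c - 3)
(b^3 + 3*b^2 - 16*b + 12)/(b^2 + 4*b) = (b^3 + 3*b^2 - 16*b + 12)/(b*(b + 4))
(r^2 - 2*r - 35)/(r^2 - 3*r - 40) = (r - 7)/(r - 8)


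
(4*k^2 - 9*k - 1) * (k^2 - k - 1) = 4*k^4 - 13*k^3 + 4*k^2 + 10*k + 1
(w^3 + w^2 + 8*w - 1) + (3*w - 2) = w^3 + w^2 + 11*w - 3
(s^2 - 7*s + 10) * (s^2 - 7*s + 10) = s^4 - 14*s^3 + 69*s^2 - 140*s + 100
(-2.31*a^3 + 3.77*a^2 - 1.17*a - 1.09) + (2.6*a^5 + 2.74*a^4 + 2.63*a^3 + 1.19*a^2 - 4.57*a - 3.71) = 2.6*a^5 + 2.74*a^4 + 0.32*a^3 + 4.96*a^2 - 5.74*a - 4.8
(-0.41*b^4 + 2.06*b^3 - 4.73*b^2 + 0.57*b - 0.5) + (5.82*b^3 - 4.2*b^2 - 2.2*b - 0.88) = -0.41*b^4 + 7.88*b^3 - 8.93*b^2 - 1.63*b - 1.38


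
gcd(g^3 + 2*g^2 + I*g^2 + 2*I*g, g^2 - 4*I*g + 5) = g + I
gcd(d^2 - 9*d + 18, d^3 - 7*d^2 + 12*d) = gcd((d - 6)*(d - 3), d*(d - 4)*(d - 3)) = d - 3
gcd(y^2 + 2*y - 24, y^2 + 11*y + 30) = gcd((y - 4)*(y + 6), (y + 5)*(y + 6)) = y + 6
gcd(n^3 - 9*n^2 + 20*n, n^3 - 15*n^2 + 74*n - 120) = n^2 - 9*n + 20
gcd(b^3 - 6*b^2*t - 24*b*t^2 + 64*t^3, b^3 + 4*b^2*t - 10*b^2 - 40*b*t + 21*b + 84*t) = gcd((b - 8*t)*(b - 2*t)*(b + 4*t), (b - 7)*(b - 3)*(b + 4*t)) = b + 4*t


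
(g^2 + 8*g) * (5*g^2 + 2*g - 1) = 5*g^4 + 42*g^3 + 15*g^2 - 8*g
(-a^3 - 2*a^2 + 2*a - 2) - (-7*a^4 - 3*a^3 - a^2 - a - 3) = 7*a^4 + 2*a^3 - a^2 + 3*a + 1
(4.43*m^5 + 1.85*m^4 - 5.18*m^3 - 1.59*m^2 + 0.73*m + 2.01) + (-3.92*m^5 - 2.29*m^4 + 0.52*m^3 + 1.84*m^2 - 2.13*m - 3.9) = 0.51*m^5 - 0.44*m^4 - 4.66*m^3 + 0.25*m^2 - 1.4*m - 1.89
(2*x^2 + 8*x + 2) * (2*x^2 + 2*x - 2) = 4*x^4 + 20*x^3 + 16*x^2 - 12*x - 4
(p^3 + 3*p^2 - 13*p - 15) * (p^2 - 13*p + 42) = p^5 - 10*p^4 - 10*p^3 + 280*p^2 - 351*p - 630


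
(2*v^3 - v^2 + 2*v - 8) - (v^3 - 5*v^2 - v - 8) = v^3 + 4*v^2 + 3*v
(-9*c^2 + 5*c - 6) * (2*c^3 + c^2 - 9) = -18*c^5 + c^4 - 7*c^3 + 75*c^2 - 45*c + 54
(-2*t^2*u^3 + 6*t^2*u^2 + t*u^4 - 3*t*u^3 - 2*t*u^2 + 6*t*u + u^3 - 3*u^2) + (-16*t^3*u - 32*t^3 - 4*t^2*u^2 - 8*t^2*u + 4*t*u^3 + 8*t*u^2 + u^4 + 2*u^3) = -16*t^3*u - 32*t^3 - 2*t^2*u^3 + 2*t^2*u^2 - 8*t^2*u + t*u^4 + t*u^3 + 6*t*u^2 + 6*t*u + u^4 + 3*u^3 - 3*u^2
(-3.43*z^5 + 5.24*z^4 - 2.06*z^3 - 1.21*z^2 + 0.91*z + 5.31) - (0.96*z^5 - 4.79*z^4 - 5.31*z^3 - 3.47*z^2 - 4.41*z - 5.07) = -4.39*z^5 + 10.03*z^4 + 3.25*z^3 + 2.26*z^2 + 5.32*z + 10.38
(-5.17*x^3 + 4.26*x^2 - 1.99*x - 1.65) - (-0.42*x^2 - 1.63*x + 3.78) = -5.17*x^3 + 4.68*x^2 - 0.36*x - 5.43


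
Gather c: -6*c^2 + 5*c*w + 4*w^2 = -6*c^2 + 5*c*w + 4*w^2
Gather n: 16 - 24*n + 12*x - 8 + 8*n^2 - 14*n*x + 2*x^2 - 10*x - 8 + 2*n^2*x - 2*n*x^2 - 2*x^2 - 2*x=n^2*(2*x + 8) + n*(-2*x^2 - 14*x - 24)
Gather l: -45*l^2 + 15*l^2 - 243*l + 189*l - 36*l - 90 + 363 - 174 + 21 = -30*l^2 - 90*l + 120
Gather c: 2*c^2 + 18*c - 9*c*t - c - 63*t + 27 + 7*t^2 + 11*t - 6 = 2*c^2 + c*(17 - 9*t) + 7*t^2 - 52*t + 21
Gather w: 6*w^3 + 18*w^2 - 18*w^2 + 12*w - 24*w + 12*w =6*w^3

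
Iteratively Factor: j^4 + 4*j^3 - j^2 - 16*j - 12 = (j + 3)*(j^3 + j^2 - 4*j - 4) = (j + 2)*(j + 3)*(j^2 - j - 2) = (j - 2)*(j + 2)*(j + 3)*(j + 1)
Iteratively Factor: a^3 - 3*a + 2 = (a - 1)*(a^2 + a - 2) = (a - 1)^2*(a + 2)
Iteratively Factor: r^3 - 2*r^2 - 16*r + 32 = (r - 4)*(r^2 + 2*r - 8) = (r - 4)*(r - 2)*(r + 4)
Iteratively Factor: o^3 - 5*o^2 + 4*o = (o - 4)*(o^2 - o) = o*(o - 4)*(o - 1)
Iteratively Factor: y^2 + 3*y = (y)*(y + 3)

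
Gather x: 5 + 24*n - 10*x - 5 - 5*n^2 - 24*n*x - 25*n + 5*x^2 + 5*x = -5*n^2 - n + 5*x^2 + x*(-24*n - 5)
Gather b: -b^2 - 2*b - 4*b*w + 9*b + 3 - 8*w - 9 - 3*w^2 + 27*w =-b^2 + b*(7 - 4*w) - 3*w^2 + 19*w - 6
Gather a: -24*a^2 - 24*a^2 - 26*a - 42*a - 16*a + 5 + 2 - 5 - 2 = -48*a^2 - 84*a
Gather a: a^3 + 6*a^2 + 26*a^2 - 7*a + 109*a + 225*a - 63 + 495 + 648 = a^3 + 32*a^2 + 327*a + 1080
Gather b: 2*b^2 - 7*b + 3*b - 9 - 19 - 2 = 2*b^2 - 4*b - 30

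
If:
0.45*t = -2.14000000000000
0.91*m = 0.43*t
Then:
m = -2.25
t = -4.76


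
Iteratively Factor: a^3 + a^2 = (a + 1)*(a^2) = a*(a + 1)*(a)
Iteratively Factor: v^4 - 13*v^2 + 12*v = (v + 4)*(v^3 - 4*v^2 + 3*v) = (v - 1)*(v + 4)*(v^2 - 3*v) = v*(v - 1)*(v + 4)*(v - 3)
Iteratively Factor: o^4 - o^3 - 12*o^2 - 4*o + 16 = (o - 4)*(o^3 + 3*o^2 - 4) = (o - 4)*(o + 2)*(o^2 + o - 2) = (o - 4)*(o - 1)*(o + 2)*(o + 2)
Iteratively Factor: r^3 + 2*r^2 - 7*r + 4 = (r - 1)*(r^2 + 3*r - 4) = (r - 1)^2*(r + 4)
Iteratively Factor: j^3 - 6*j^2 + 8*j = (j)*(j^2 - 6*j + 8) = j*(j - 4)*(j - 2)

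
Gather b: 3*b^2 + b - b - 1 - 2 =3*b^2 - 3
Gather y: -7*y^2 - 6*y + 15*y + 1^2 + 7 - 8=-7*y^2 + 9*y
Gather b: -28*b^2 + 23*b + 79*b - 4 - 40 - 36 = -28*b^2 + 102*b - 80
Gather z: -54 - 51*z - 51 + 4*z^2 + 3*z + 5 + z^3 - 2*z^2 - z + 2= z^3 + 2*z^2 - 49*z - 98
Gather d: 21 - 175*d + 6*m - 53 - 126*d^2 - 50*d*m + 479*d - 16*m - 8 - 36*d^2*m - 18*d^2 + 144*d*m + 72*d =d^2*(-36*m - 144) + d*(94*m + 376) - 10*m - 40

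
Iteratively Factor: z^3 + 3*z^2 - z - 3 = (z + 1)*(z^2 + 2*z - 3) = (z + 1)*(z + 3)*(z - 1)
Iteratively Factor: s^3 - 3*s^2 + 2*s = (s)*(s^2 - 3*s + 2) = s*(s - 2)*(s - 1)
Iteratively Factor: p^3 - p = (p + 1)*(p^2 - p) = (p - 1)*(p + 1)*(p)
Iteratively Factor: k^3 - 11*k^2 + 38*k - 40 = (k - 4)*(k^2 - 7*k + 10) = (k - 4)*(k - 2)*(k - 5)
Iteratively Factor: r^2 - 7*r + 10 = (r - 5)*(r - 2)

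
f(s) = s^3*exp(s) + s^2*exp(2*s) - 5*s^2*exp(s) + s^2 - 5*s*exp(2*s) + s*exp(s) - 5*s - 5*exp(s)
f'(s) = s^3*exp(s) + 2*s^2*exp(2*s) - 2*s^2*exp(s) - 8*s*exp(2*s) - 9*s*exp(s) + 2*s - 5*exp(2*s) - 4*exp(s) - 5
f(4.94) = -6003.72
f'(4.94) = 87013.20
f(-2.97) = 19.72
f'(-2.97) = -11.93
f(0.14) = -7.28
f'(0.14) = -18.86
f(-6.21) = 68.72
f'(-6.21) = -17.95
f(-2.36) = 12.96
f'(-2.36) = -10.16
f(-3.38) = 24.81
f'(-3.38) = -12.90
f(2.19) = -643.00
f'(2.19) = -1236.46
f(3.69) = -8523.17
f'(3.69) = -12252.85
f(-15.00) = 300.00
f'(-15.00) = -35.00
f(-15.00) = 300.00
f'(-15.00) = -35.00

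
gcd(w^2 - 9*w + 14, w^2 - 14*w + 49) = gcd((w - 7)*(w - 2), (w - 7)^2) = w - 7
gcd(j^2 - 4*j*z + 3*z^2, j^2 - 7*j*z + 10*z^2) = 1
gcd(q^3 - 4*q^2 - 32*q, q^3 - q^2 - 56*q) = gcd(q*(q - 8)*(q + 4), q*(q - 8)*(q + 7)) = q^2 - 8*q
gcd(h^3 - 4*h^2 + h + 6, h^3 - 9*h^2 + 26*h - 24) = h^2 - 5*h + 6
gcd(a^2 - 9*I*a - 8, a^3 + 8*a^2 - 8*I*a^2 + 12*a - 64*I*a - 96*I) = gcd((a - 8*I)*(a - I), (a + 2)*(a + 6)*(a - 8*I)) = a - 8*I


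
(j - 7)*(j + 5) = j^2 - 2*j - 35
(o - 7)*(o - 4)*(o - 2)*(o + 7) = o^4 - 6*o^3 - 41*o^2 + 294*o - 392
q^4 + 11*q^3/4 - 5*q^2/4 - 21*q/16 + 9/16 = (q - 1/2)^2*(q + 3/4)*(q + 3)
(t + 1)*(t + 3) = t^2 + 4*t + 3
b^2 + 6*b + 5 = (b + 1)*(b + 5)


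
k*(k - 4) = k^2 - 4*k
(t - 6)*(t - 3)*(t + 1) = t^3 - 8*t^2 + 9*t + 18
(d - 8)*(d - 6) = d^2 - 14*d + 48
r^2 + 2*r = r*(r + 2)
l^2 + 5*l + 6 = (l + 2)*(l + 3)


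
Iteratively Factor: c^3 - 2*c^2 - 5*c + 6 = (c - 3)*(c^2 + c - 2) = (c - 3)*(c + 2)*(c - 1)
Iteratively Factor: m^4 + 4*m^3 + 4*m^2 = (m + 2)*(m^3 + 2*m^2) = m*(m + 2)*(m^2 + 2*m) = m^2*(m + 2)*(m + 2)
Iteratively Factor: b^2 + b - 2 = (b - 1)*(b + 2)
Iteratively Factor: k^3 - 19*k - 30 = (k - 5)*(k^2 + 5*k + 6) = (k - 5)*(k + 3)*(k + 2)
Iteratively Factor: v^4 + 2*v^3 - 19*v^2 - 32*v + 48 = (v + 3)*(v^3 - v^2 - 16*v + 16) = (v - 1)*(v + 3)*(v^2 - 16) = (v - 4)*(v - 1)*(v + 3)*(v + 4)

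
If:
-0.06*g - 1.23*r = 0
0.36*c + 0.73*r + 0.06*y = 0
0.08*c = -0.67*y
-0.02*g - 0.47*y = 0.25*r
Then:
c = 0.00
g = 0.00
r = 0.00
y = 0.00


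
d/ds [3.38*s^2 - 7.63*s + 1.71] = 6.76*s - 7.63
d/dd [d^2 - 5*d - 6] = 2*d - 5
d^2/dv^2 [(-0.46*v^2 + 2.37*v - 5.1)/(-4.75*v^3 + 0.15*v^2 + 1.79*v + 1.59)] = (20.7575*v^6 - 320.83875*v^5 + 1414.42365*v^4 - 50.15742*v^3 - 474.93936*v^2 + 242.71407*v + 46.065486)/(107.171875*v^9 - 10.153125*v^8 - 120.84*v^7 - 99.97425*v^6 + 52.33485*v^5 + 79.56468*v^4 + 27.728596*v^3 - 16.421202*v^2 - 13.575897*v - 4.019679)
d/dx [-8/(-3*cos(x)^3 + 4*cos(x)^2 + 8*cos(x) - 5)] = 8*(9*cos(x)^2 - 8*cos(x) - 8)*sin(x)/(3*cos(x)^3 - 4*cos(x)^2 - 8*cos(x) + 5)^2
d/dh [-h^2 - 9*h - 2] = -2*h - 9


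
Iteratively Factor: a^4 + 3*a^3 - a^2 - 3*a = (a + 1)*(a^3 + 2*a^2 - 3*a) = (a + 1)*(a + 3)*(a^2 - a) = (a - 1)*(a + 1)*(a + 3)*(a)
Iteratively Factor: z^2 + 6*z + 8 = (z + 2)*(z + 4)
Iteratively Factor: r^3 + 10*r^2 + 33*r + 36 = (r + 4)*(r^2 + 6*r + 9) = (r + 3)*(r + 4)*(r + 3)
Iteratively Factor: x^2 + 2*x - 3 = (x + 3)*(x - 1)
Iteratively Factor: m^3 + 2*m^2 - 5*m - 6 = (m + 3)*(m^2 - m - 2) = (m - 2)*(m + 3)*(m + 1)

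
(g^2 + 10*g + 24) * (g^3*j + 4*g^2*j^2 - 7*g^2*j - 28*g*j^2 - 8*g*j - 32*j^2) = g^5*j + 4*g^4*j^2 + 3*g^4*j + 12*g^3*j^2 - 54*g^3*j - 216*g^2*j^2 - 248*g^2*j - 992*g*j^2 - 192*g*j - 768*j^2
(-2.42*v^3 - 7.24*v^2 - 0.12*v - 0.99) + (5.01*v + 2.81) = -2.42*v^3 - 7.24*v^2 + 4.89*v + 1.82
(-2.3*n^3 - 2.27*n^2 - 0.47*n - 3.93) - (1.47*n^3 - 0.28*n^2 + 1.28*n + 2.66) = -3.77*n^3 - 1.99*n^2 - 1.75*n - 6.59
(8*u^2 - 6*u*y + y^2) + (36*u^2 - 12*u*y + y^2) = 44*u^2 - 18*u*y + 2*y^2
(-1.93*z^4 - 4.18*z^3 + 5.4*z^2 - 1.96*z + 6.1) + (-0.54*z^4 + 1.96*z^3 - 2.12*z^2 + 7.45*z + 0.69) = -2.47*z^4 - 2.22*z^3 + 3.28*z^2 + 5.49*z + 6.79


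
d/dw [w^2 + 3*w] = 2*w + 3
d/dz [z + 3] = 1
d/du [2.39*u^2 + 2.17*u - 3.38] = 4.78*u + 2.17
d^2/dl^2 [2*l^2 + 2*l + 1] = 4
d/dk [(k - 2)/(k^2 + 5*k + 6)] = (k^2 + 5*k - (k - 2)*(2*k + 5) + 6)/(k^2 + 5*k + 6)^2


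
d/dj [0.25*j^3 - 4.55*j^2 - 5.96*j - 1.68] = 0.75*j^2 - 9.1*j - 5.96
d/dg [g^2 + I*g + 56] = 2*g + I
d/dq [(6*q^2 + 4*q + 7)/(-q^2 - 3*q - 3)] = (-14*q^2 - 22*q + 9)/(q^4 + 6*q^3 + 15*q^2 + 18*q + 9)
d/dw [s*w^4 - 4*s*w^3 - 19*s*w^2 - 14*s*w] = 2*s*(2*w^3 - 6*w^2 - 19*w - 7)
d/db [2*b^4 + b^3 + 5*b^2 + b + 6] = 8*b^3 + 3*b^2 + 10*b + 1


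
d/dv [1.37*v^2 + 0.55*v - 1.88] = 2.74*v + 0.55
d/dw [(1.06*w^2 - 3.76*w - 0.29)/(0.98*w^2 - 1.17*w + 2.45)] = (2.4446*w^2 + 5.7624*w - 9.5513)/(0.9604*w^4 - 2.2932*w^3 + 6.1709*w^2 - 5.733*w + 6.0025)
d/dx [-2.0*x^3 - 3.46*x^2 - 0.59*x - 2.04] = -6.0*x^2 - 6.92*x - 0.59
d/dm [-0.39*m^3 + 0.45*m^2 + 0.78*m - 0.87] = -1.17*m^2 + 0.9*m + 0.78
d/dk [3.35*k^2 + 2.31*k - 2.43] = 6.7*k + 2.31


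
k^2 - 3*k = k*(k - 3)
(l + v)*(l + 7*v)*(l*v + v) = l^3*v + 8*l^2*v^2 + l^2*v + 7*l*v^3 + 8*l*v^2 + 7*v^3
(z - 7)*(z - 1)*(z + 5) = z^3 - 3*z^2 - 33*z + 35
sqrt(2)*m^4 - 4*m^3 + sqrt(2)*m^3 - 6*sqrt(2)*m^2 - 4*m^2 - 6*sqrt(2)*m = m*(m - 3*sqrt(2))*(m + sqrt(2))*(sqrt(2)*m + sqrt(2))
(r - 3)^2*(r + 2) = r^3 - 4*r^2 - 3*r + 18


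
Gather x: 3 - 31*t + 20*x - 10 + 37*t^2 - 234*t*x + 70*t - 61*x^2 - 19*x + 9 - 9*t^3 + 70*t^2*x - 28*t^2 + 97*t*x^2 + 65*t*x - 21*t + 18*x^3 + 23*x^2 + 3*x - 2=-9*t^3 + 9*t^2 + 18*t + 18*x^3 + x^2*(97*t - 38) + x*(70*t^2 - 169*t + 4)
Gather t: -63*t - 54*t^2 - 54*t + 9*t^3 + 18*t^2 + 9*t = 9*t^3 - 36*t^2 - 108*t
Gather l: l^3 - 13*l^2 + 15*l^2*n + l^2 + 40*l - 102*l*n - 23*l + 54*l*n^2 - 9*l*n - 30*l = l^3 + l^2*(15*n - 12) + l*(54*n^2 - 111*n - 13)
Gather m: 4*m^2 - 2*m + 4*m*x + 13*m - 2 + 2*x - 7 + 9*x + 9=4*m^2 + m*(4*x + 11) + 11*x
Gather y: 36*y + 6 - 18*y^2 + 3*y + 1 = -18*y^2 + 39*y + 7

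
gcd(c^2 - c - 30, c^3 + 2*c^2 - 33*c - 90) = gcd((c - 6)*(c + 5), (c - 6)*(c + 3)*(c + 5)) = c^2 - c - 30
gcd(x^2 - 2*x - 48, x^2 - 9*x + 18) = 1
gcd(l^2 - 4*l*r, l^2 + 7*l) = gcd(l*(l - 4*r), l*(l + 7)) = l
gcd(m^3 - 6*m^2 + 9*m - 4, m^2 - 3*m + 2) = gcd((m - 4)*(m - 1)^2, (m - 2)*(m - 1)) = m - 1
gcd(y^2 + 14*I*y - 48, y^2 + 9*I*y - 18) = y + 6*I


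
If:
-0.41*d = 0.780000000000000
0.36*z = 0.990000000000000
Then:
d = -1.90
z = 2.75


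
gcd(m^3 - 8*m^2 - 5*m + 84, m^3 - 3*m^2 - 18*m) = m + 3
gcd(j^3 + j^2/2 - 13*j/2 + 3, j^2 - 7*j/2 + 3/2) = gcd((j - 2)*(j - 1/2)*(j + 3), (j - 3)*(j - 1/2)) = j - 1/2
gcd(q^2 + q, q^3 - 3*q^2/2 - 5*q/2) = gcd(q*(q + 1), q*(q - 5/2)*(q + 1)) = q^2 + q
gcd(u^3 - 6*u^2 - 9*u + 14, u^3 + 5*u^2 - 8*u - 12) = 1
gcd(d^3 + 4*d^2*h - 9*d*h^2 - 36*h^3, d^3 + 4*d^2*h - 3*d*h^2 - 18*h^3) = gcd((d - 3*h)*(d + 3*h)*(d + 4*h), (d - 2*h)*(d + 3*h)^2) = d + 3*h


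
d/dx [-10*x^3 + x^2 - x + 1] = -30*x^2 + 2*x - 1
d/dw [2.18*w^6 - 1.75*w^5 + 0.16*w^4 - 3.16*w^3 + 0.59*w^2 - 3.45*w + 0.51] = 13.08*w^5 - 8.75*w^4 + 0.64*w^3 - 9.48*w^2 + 1.18*w - 3.45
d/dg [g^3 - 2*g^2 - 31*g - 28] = 3*g^2 - 4*g - 31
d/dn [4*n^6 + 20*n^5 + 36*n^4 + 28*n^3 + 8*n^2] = 4*n*(6*n^4 + 25*n^3 + 36*n^2 + 21*n + 4)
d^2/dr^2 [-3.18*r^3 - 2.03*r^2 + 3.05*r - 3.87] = -19.08*r - 4.06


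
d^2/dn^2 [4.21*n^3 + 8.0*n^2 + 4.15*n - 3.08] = 25.26*n + 16.0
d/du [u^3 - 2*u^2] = u*(3*u - 4)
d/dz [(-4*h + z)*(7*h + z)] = 3*h + 2*z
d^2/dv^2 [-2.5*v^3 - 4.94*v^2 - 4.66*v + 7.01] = -15.0*v - 9.88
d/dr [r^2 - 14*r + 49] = 2*r - 14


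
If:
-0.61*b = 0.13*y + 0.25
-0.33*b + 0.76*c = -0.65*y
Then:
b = -0.213114754098361*y - 0.409836065573771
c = -0.947799827437446*y - 0.177955133735979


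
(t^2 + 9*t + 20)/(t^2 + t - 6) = (t^2 + 9*t + 20)/(t^2 + t - 6)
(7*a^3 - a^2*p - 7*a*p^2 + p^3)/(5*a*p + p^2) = (7*a^3 - a^2*p - 7*a*p^2 + p^3)/(p*(5*a + p))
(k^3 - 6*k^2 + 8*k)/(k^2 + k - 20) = k*(k - 2)/(k + 5)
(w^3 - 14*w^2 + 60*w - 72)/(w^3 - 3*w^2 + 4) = (w^2 - 12*w + 36)/(w^2 - w - 2)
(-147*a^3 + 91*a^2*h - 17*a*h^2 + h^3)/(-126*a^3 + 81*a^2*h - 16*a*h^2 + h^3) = (7*a - h)/(6*a - h)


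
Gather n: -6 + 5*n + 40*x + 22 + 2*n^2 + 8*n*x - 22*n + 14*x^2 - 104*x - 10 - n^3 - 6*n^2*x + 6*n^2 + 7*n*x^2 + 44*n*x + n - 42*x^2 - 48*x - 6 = -n^3 + n^2*(8 - 6*x) + n*(7*x^2 + 52*x - 16) - 28*x^2 - 112*x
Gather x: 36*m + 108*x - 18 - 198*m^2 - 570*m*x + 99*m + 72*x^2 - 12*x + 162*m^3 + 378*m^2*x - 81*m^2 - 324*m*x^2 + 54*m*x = 162*m^3 - 279*m^2 + 135*m + x^2*(72 - 324*m) + x*(378*m^2 - 516*m + 96) - 18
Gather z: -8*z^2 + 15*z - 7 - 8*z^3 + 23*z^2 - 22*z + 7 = -8*z^3 + 15*z^2 - 7*z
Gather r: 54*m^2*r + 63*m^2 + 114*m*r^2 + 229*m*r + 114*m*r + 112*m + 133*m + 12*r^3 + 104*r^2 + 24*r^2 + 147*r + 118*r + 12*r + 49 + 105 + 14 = 63*m^2 + 245*m + 12*r^3 + r^2*(114*m + 128) + r*(54*m^2 + 343*m + 277) + 168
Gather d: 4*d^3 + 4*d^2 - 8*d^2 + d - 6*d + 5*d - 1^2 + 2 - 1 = 4*d^3 - 4*d^2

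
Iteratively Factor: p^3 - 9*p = (p - 3)*(p^2 + 3*p) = (p - 3)*(p + 3)*(p)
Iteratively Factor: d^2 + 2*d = (d)*(d + 2)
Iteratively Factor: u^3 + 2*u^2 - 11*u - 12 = (u - 3)*(u^2 + 5*u + 4) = (u - 3)*(u + 1)*(u + 4)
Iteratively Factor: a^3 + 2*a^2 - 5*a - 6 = (a - 2)*(a^2 + 4*a + 3) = (a - 2)*(a + 1)*(a + 3)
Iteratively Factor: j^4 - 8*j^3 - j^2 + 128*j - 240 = (j - 3)*(j^3 - 5*j^2 - 16*j + 80) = (j - 3)*(j + 4)*(j^2 - 9*j + 20) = (j - 5)*(j - 3)*(j + 4)*(j - 4)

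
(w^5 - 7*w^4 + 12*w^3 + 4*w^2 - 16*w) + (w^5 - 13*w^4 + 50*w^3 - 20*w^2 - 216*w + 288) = 2*w^5 - 20*w^4 + 62*w^3 - 16*w^2 - 232*w + 288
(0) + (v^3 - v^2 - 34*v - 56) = v^3 - v^2 - 34*v - 56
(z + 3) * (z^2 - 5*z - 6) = z^3 - 2*z^2 - 21*z - 18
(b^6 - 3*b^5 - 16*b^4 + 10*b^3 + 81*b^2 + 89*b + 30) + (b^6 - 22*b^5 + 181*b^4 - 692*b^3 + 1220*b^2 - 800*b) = 2*b^6 - 25*b^5 + 165*b^4 - 682*b^3 + 1301*b^2 - 711*b + 30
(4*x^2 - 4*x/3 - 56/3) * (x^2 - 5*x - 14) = 4*x^4 - 64*x^3/3 - 68*x^2 + 112*x + 784/3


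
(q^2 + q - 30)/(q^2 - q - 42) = (q - 5)/(q - 7)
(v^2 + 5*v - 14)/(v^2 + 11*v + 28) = (v - 2)/(v + 4)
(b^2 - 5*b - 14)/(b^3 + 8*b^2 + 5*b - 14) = (b - 7)/(b^2 + 6*b - 7)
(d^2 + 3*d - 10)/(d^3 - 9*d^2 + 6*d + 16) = (d + 5)/(d^2 - 7*d - 8)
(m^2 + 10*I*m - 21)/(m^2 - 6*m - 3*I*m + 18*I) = (m^2 + 10*I*m - 21)/(m^2 - 6*m - 3*I*m + 18*I)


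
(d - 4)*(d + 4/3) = d^2 - 8*d/3 - 16/3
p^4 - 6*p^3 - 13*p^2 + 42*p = p*(p - 7)*(p - 2)*(p + 3)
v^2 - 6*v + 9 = (v - 3)^2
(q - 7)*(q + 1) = q^2 - 6*q - 7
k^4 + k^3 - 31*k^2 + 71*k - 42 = (k - 3)*(k - 2)*(k - 1)*(k + 7)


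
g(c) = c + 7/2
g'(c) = 1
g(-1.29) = 2.21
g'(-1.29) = 1.00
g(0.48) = 3.98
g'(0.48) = 1.00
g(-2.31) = 1.19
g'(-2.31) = 1.00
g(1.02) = 4.52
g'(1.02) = 1.00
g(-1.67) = 1.83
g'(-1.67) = 1.00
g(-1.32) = 2.18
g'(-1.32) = 1.00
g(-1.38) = 2.12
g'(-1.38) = 1.00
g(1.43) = 4.93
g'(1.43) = 1.00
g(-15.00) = -11.50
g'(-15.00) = 1.00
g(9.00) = 12.50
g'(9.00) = 1.00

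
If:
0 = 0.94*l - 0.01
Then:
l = 0.01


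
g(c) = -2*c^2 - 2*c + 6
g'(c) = -4*c - 2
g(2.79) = -15.15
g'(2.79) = -13.16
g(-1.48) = 4.58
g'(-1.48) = 3.92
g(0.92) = 2.47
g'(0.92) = -5.68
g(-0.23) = 6.35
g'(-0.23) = -1.08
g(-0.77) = 6.35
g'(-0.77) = 1.08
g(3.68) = -28.44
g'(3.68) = -16.72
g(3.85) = -31.34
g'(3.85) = -17.40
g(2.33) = -9.52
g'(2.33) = -11.32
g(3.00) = -18.00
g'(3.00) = -14.00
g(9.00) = -174.00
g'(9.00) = -38.00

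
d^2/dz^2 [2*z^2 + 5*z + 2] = 4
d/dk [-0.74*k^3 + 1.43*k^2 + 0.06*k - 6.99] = -2.22*k^2 + 2.86*k + 0.06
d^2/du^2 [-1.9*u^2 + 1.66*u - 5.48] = -3.80000000000000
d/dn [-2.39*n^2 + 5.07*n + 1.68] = 5.07 - 4.78*n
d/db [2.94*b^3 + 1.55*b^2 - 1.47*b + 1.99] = 8.82*b^2 + 3.1*b - 1.47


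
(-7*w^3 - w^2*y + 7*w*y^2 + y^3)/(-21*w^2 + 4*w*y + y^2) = (-w^2 + y^2)/(-3*w + y)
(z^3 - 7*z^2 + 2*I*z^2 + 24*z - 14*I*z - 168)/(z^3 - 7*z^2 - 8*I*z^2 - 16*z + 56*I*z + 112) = (z + 6*I)/(z - 4*I)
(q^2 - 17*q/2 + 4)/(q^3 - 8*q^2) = (q - 1/2)/q^2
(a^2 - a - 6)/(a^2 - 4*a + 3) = (a + 2)/(a - 1)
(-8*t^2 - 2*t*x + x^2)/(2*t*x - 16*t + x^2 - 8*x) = (-4*t + x)/(x - 8)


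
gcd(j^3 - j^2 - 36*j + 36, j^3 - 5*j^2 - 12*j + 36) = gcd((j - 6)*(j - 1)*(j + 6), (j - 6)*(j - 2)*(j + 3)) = j - 6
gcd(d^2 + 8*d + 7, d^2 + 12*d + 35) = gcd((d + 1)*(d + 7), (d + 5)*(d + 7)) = d + 7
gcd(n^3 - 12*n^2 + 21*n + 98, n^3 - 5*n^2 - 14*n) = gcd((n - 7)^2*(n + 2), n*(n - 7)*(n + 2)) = n^2 - 5*n - 14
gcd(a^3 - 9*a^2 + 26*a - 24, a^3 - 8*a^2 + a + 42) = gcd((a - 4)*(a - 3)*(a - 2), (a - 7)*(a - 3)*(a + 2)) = a - 3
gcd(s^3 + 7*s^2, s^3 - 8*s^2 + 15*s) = s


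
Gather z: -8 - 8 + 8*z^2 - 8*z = 8*z^2 - 8*z - 16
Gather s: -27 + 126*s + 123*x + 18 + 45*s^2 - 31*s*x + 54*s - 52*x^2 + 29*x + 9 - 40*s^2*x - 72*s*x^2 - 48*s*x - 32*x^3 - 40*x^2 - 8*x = s^2*(45 - 40*x) + s*(-72*x^2 - 79*x + 180) - 32*x^3 - 92*x^2 + 144*x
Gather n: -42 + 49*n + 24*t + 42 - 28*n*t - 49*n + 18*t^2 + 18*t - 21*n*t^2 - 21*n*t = n*(-21*t^2 - 49*t) + 18*t^2 + 42*t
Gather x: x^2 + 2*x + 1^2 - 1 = x^2 + 2*x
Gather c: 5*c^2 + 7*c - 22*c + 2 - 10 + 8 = 5*c^2 - 15*c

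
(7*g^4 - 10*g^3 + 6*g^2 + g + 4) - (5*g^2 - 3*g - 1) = 7*g^4 - 10*g^3 + g^2 + 4*g + 5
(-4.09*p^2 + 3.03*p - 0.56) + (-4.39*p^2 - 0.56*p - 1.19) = -8.48*p^2 + 2.47*p - 1.75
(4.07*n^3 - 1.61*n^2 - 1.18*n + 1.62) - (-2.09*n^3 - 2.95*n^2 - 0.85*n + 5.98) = 6.16*n^3 + 1.34*n^2 - 0.33*n - 4.36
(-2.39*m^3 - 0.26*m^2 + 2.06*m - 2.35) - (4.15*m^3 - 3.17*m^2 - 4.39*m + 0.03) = -6.54*m^3 + 2.91*m^2 + 6.45*m - 2.38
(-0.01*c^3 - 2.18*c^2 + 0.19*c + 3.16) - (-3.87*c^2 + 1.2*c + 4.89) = -0.01*c^3 + 1.69*c^2 - 1.01*c - 1.73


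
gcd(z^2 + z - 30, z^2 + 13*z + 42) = z + 6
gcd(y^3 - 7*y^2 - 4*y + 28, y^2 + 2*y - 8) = y - 2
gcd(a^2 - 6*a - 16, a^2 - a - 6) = a + 2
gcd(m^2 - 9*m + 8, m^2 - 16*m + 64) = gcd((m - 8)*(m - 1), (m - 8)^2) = m - 8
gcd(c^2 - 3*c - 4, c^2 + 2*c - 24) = c - 4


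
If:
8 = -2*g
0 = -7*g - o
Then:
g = -4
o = 28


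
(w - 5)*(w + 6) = w^2 + w - 30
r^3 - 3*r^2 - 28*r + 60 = (r - 6)*(r - 2)*(r + 5)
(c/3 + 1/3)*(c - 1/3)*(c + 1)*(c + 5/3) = c^4/3 + 10*c^3/9 + 28*c^2/27 + 2*c/27 - 5/27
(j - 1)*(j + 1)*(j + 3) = j^3 + 3*j^2 - j - 3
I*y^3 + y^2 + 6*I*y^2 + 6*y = y*(y + 6)*(I*y + 1)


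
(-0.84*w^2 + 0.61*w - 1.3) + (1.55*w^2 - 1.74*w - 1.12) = 0.71*w^2 - 1.13*w - 2.42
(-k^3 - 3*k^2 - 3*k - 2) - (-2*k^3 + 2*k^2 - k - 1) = k^3 - 5*k^2 - 2*k - 1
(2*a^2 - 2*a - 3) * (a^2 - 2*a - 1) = 2*a^4 - 6*a^3 - a^2 + 8*a + 3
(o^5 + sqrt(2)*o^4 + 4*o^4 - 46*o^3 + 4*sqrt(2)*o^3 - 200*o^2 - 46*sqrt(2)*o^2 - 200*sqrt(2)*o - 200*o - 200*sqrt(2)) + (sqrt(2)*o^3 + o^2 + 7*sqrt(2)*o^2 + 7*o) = o^5 + sqrt(2)*o^4 + 4*o^4 - 46*o^3 + 5*sqrt(2)*o^3 - 199*o^2 - 39*sqrt(2)*o^2 - 200*sqrt(2)*o - 193*o - 200*sqrt(2)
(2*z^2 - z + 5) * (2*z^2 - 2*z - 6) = 4*z^4 - 6*z^3 - 4*z - 30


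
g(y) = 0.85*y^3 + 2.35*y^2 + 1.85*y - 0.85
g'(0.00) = 1.85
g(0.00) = -0.85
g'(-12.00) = 312.65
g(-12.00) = -1153.45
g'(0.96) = 8.71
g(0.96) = 3.84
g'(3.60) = 51.82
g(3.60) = 75.92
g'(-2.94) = 10.07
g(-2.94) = -7.58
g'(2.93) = 37.51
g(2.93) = 46.13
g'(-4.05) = 24.64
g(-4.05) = -26.26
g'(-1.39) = 0.24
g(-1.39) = -1.16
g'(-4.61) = 34.38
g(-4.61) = -42.71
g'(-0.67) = -0.15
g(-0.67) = -1.29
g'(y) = 2.55*y^2 + 4.7*y + 1.85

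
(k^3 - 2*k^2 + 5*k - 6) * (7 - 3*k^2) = -3*k^5 + 6*k^4 - 8*k^3 + 4*k^2 + 35*k - 42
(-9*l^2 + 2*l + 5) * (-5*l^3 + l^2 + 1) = 45*l^5 - 19*l^4 - 23*l^3 - 4*l^2 + 2*l + 5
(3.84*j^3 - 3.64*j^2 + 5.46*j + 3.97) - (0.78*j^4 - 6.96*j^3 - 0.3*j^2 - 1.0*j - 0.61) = -0.78*j^4 + 10.8*j^3 - 3.34*j^2 + 6.46*j + 4.58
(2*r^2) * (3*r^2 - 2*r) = 6*r^4 - 4*r^3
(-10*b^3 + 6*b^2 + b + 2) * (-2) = 20*b^3 - 12*b^2 - 2*b - 4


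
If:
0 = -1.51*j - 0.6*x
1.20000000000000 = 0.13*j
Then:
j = 9.23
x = -23.23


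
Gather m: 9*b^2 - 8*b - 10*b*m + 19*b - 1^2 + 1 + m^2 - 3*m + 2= 9*b^2 + 11*b + m^2 + m*(-10*b - 3) + 2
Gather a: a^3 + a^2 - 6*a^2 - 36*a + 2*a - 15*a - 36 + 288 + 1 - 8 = a^3 - 5*a^2 - 49*a + 245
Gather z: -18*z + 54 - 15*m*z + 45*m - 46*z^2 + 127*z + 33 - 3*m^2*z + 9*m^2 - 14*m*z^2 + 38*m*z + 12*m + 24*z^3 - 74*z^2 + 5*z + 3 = 9*m^2 + 57*m + 24*z^3 + z^2*(-14*m - 120) + z*(-3*m^2 + 23*m + 114) + 90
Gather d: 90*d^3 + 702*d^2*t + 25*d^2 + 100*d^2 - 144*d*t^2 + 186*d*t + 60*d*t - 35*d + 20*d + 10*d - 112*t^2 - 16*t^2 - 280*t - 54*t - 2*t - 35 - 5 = 90*d^3 + d^2*(702*t + 125) + d*(-144*t^2 + 246*t - 5) - 128*t^2 - 336*t - 40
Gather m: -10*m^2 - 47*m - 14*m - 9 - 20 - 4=-10*m^2 - 61*m - 33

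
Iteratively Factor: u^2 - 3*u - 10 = (u - 5)*(u + 2)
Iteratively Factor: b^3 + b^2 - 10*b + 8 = (b + 4)*(b^2 - 3*b + 2) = (b - 1)*(b + 4)*(b - 2)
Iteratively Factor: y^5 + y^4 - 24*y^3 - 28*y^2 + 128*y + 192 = (y + 4)*(y^4 - 3*y^3 - 12*y^2 + 20*y + 48) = (y - 3)*(y + 4)*(y^3 - 12*y - 16) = (y - 3)*(y + 2)*(y + 4)*(y^2 - 2*y - 8) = (y - 4)*(y - 3)*(y + 2)*(y + 4)*(y + 2)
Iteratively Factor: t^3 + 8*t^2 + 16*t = (t + 4)*(t^2 + 4*t) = (t + 4)^2*(t)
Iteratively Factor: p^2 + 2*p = (p + 2)*(p)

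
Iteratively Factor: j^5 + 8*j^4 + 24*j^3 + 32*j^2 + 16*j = (j + 2)*(j^4 + 6*j^3 + 12*j^2 + 8*j) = (j + 2)^2*(j^3 + 4*j^2 + 4*j) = (j + 2)^3*(j^2 + 2*j) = (j + 2)^4*(j)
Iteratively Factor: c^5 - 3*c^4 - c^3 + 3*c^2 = (c - 3)*(c^4 - c^2) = (c - 3)*(c + 1)*(c^3 - c^2) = c*(c - 3)*(c + 1)*(c^2 - c) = c^2*(c - 3)*(c + 1)*(c - 1)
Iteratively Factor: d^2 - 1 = (d - 1)*(d + 1)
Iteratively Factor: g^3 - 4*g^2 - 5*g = (g + 1)*(g^2 - 5*g) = (g - 5)*(g + 1)*(g)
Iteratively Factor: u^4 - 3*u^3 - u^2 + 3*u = (u - 3)*(u^3 - u) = u*(u - 3)*(u^2 - 1) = u*(u - 3)*(u - 1)*(u + 1)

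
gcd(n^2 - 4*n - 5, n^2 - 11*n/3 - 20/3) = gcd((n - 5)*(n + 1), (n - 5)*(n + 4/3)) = n - 5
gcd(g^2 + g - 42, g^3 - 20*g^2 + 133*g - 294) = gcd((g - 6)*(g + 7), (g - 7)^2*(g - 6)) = g - 6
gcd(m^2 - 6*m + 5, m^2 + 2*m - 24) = 1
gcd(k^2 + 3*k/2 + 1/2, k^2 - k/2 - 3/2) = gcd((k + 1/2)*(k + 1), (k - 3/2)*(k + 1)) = k + 1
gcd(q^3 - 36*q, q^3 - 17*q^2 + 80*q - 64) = 1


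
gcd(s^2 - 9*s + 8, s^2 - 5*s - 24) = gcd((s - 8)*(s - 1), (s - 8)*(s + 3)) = s - 8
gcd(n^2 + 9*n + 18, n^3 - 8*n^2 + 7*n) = 1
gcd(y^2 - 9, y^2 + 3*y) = y + 3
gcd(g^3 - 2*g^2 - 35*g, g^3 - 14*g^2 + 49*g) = g^2 - 7*g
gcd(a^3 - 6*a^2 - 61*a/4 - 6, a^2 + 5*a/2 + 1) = a + 1/2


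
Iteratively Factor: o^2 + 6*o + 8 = (o + 2)*(o + 4)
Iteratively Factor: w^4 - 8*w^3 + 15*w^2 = (w - 5)*(w^3 - 3*w^2) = w*(w - 5)*(w^2 - 3*w) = w*(w - 5)*(w - 3)*(w)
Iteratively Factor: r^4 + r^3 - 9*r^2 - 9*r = (r)*(r^3 + r^2 - 9*r - 9) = r*(r + 1)*(r^2 - 9) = r*(r + 1)*(r + 3)*(r - 3)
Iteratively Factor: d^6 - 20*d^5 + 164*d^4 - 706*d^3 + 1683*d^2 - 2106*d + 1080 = (d - 4)*(d^5 - 16*d^4 + 100*d^3 - 306*d^2 + 459*d - 270) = (d - 4)*(d - 3)*(d^4 - 13*d^3 + 61*d^2 - 123*d + 90) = (d - 5)*(d - 4)*(d - 3)*(d^3 - 8*d^2 + 21*d - 18) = (d - 5)*(d - 4)*(d - 3)*(d - 2)*(d^2 - 6*d + 9) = (d - 5)*(d - 4)*(d - 3)^2*(d - 2)*(d - 3)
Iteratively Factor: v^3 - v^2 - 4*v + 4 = (v - 2)*(v^2 + v - 2) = (v - 2)*(v + 2)*(v - 1)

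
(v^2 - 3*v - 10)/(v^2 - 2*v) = (v^2 - 3*v - 10)/(v*(v - 2))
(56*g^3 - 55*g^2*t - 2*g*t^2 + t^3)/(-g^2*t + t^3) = (-56*g^2 - g*t + t^2)/(t*(g + t))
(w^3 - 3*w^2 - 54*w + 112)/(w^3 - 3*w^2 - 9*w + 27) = (w^3 - 3*w^2 - 54*w + 112)/(w^3 - 3*w^2 - 9*w + 27)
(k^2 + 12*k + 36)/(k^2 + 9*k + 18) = (k + 6)/(k + 3)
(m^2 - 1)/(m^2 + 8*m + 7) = (m - 1)/(m + 7)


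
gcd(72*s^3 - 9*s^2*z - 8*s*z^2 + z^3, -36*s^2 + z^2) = 1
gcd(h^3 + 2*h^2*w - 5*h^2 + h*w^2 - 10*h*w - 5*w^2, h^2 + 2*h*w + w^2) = h^2 + 2*h*w + w^2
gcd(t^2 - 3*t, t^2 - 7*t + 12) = t - 3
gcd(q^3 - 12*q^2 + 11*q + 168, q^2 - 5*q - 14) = q - 7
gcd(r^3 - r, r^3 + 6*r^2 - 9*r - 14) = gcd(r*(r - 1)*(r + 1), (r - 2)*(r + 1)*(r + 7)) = r + 1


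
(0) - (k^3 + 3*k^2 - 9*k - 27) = -k^3 - 3*k^2 + 9*k + 27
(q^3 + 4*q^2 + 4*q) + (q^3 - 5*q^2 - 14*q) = 2*q^3 - q^2 - 10*q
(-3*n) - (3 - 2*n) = -n - 3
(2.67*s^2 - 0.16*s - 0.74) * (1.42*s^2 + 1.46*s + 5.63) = 3.7914*s^4 + 3.671*s^3 + 13.7477*s^2 - 1.9812*s - 4.1662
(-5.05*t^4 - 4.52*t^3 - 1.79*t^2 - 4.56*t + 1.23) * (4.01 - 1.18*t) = 5.959*t^5 - 14.9169*t^4 - 16.013*t^3 - 1.7971*t^2 - 19.737*t + 4.9323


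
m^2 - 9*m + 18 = (m - 6)*(m - 3)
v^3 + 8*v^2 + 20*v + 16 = (v + 2)^2*(v + 4)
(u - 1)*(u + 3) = u^2 + 2*u - 3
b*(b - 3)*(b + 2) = b^3 - b^2 - 6*b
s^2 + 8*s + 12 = (s + 2)*(s + 6)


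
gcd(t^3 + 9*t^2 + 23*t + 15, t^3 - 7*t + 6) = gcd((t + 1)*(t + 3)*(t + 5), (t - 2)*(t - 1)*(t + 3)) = t + 3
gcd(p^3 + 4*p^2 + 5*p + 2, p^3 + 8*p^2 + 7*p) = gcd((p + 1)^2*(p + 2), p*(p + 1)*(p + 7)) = p + 1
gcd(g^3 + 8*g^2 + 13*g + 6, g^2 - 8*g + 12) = 1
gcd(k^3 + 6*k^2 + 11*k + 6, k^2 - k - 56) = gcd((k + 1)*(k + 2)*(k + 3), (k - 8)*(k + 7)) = 1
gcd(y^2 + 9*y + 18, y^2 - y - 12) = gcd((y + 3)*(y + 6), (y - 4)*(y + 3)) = y + 3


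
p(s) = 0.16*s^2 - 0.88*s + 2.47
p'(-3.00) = -1.84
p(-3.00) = 6.55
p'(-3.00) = -1.84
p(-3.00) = 6.55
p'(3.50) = 0.24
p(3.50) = 1.35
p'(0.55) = -0.70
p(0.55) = 2.03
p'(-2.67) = -1.73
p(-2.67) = 5.96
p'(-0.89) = -1.16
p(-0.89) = 3.38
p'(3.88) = 0.36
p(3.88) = 1.46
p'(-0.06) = -0.90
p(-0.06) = 2.52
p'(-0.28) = -0.97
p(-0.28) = 2.73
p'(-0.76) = -1.12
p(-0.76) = 3.23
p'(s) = 0.32*s - 0.88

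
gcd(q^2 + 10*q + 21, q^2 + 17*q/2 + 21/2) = q + 7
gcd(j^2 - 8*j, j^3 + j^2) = j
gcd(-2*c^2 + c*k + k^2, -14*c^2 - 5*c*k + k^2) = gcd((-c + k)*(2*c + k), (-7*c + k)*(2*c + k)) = 2*c + k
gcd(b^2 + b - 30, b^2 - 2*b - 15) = b - 5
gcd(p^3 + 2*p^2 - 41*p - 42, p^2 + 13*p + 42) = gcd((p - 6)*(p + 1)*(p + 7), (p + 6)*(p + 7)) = p + 7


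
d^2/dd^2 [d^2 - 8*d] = 2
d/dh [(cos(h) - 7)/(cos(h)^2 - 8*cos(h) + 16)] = (cos(h) - 10)*sin(h)/(cos(h) - 4)^3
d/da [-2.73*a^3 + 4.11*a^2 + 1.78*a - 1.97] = -8.19*a^2 + 8.22*a + 1.78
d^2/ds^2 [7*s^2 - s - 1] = 14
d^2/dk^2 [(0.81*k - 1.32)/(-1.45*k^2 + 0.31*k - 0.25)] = (-(0.81*k - 1.32)*(2.9*k - 0.31)*(5.8*k - 0.62) + (7.047*k - 4.3302)*(1.45*k^2 - 0.31*k + 0.25))/(1.45*k^2 - 0.31*k + 0.25)^3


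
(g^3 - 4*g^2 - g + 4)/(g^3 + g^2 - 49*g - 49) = (g^2 - 5*g + 4)/(g^2 - 49)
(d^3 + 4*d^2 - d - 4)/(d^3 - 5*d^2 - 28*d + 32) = (d + 1)/(d - 8)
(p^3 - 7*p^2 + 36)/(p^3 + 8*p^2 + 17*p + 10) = (p^2 - 9*p + 18)/(p^2 + 6*p + 5)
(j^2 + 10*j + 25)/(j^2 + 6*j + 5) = (j + 5)/(j + 1)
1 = 1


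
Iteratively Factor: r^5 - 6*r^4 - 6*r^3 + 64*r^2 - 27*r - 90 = (r - 3)*(r^4 - 3*r^3 - 15*r^2 + 19*r + 30) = (r - 3)*(r - 2)*(r^3 - r^2 - 17*r - 15) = (r - 3)*(r - 2)*(r + 3)*(r^2 - 4*r - 5) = (r - 3)*(r - 2)*(r + 1)*(r + 3)*(r - 5)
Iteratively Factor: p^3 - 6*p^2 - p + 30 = (p - 3)*(p^2 - 3*p - 10) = (p - 5)*(p - 3)*(p + 2)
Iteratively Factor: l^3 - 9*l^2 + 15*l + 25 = (l + 1)*(l^2 - 10*l + 25) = (l - 5)*(l + 1)*(l - 5)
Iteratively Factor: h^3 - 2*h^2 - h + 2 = (h - 2)*(h^2 - 1) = (h - 2)*(h - 1)*(h + 1)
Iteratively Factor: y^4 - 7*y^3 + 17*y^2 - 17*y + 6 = (y - 1)*(y^3 - 6*y^2 + 11*y - 6) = (y - 1)^2*(y^2 - 5*y + 6) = (y - 3)*(y - 1)^2*(y - 2)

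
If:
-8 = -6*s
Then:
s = 4/3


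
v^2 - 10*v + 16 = (v - 8)*(v - 2)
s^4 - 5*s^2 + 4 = (s - 2)*(s - 1)*(s + 1)*(s + 2)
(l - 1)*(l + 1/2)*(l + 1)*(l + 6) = l^4 + 13*l^3/2 + 2*l^2 - 13*l/2 - 3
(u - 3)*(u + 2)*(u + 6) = u^3 + 5*u^2 - 12*u - 36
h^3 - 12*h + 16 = (h - 2)^2*(h + 4)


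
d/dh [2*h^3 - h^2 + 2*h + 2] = 6*h^2 - 2*h + 2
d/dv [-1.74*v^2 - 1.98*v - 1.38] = -3.48*v - 1.98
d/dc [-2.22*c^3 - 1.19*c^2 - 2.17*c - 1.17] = -6.66*c^2 - 2.38*c - 2.17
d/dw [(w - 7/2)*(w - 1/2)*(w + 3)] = 3*w^2 - 2*w - 41/4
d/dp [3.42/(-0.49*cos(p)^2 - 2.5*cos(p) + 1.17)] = -(3.3516*cos(p) + 8.55)*sin(p)/(0.49*cos(p)^2 + 2.5*cos(p) - 1.17)^2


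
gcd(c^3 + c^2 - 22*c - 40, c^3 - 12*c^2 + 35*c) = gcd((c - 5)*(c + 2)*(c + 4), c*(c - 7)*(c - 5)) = c - 5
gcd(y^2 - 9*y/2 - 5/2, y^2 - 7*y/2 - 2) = y + 1/2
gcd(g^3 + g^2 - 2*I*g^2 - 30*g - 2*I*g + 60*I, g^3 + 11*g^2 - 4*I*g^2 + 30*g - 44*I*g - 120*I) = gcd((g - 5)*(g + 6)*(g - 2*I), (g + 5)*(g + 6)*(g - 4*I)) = g + 6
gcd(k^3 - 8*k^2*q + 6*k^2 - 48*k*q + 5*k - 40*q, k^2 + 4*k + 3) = k + 1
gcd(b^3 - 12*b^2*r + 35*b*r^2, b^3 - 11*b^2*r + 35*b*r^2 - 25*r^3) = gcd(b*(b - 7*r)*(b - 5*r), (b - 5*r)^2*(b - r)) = -b + 5*r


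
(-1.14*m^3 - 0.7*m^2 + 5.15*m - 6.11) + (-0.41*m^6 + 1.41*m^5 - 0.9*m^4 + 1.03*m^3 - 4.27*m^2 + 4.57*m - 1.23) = -0.41*m^6 + 1.41*m^5 - 0.9*m^4 - 0.11*m^3 - 4.97*m^2 + 9.72*m - 7.34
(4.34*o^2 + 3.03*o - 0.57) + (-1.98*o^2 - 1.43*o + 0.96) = 2.36*o^2 + 1.6*o + 0.39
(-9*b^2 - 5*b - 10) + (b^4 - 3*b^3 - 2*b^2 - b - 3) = b^4 - 3*b^3 - 11*b^2 - 6*b - 13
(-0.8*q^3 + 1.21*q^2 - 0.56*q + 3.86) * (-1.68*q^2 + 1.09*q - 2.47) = 1.344*q^5 - 2.9048*q^4 + 4.2357*q^3 - 10.0839*q^2 + 5.5906*q - 9.5342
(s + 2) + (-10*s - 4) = -9*s - 2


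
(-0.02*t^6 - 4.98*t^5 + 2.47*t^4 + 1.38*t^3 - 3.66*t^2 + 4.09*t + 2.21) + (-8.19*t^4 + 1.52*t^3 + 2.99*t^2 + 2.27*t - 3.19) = -0.02*t^6 - 4.98*t^5 - 5.72*t^4 + 2.9*t^3 - 0.67*t^2 + 6.36*t - 0.98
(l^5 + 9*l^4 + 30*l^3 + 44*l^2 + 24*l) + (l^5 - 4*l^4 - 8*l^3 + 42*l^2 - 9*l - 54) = 2*l^5 + 5*l^4 + 22*l^3 + 86*l^2 + 15*l - 54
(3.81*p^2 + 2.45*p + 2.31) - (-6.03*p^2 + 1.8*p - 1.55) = 9.84*p^2 + 0.65*p + 3.86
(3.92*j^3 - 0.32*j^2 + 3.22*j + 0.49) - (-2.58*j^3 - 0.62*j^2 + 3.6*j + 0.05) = 6.5*j^3 + 0.3*j^2 - 0.38*j + 0.44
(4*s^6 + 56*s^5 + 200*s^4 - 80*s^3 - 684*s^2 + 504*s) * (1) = 4*s^6 + 56*s^5 + 200*s^4 - 80*s^3 - 684*s^2 + 504*s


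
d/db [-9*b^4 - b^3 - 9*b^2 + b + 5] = -36*b^3 - 3*b^2 - 18*b + 1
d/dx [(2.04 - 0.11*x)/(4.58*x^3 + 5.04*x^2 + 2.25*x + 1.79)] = (1.0076*x^3 - 27.4752*x^2 - 20.5632*x - 4.7869)/(20.9764*x^6 + 46.1664*x^5 + 46.0116*x^4 + 39.0764*x^3 + 23.1057*x^2 + 8.055*x + 3.2041)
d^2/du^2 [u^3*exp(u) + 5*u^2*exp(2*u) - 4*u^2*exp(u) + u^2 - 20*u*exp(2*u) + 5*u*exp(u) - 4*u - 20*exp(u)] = u^3*exp(u) + 20*u^2*exp(2*u) + 2*u^2*exp(u) - 40*u*exp(2*u) - 5*u*exp(u) - 70*exp(2*u) - 18*exp(u) + 2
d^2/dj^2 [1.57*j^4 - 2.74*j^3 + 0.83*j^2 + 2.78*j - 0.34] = 18.84*j^2 - 16.44*j + 1.66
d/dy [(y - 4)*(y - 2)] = 2*y - 6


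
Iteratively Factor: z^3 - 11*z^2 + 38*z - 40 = (z - 5)*(z^2 - 6*z + 8) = (z - 5)*(z - 4)*(z - 2)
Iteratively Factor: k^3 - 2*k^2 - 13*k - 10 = (k - 5)*(k^2 + 3*k + 2) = (k - 5)*(k + 1)*(k + 2)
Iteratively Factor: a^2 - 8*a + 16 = (a - 4)*(a - 4)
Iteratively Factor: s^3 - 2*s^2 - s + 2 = (s - 2)*(s^2 - 1) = (s - 2)*(s - 1)*(s + 1)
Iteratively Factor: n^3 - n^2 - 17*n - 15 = (n + 1)*(n^2 - 2*n - 15) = (n - 5)*(n + 1)*(n + 3)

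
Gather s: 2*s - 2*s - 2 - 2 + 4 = 0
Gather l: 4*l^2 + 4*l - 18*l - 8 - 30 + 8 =4*l^2 - 14*l - 30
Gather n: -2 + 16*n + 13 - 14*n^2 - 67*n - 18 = -14*n^2 - 51*n - 7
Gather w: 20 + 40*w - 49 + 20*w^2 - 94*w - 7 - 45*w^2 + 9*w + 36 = -25*w^2 - 45*w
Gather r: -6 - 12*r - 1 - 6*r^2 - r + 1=-6*r^2 - 13*r - 6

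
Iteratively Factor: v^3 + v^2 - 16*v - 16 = (v + 1)*(v^2 - 16) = (v + 1)*(v + 4)*(v - 4)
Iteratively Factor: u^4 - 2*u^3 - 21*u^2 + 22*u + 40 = (u - 5)*(u^3 + 3*u^2 - 6*u - 8) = (u - 5)*(u + 4)*(u^2 - u - 2) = (u - 5)*(u - 2)*(u + 4)*(u + 1)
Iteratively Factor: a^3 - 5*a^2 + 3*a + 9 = (a + 1)*(a^2 - 6*a + 9) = (a - 3)*(a + 1)*(a - 3)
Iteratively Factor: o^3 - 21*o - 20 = (o + 4)*(o^2 - 4*o - 5) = (o + 1)*(o + 4)*(o - 5)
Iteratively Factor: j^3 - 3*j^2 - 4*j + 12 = (j + 2)*(j^2 - 5*j + 6) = (j - 3)*(j + 2)*(j - 2)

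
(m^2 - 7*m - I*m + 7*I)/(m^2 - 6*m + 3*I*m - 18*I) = (m^2 - m*(7 + I) + 7*I)/(m^2 + 3*m*(-2 + I) - 18*I)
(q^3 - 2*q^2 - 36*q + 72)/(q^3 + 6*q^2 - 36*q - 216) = (q - 2)/(q + 6)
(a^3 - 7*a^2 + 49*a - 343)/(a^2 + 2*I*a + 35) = (a^2 - 7*a*(1 + I) + 49*I)/(a - 5*I)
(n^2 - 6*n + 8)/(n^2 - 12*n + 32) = (n - 2)/(n - 8)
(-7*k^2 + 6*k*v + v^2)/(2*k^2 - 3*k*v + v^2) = (7*k + v)/(-2*k + v)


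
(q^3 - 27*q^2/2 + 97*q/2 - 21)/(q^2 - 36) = (2*q^2 - 15*q + 7)/(2*(q + 6))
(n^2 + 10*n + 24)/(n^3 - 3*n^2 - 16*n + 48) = (n + 6)/(n^2 - 7*n + 12)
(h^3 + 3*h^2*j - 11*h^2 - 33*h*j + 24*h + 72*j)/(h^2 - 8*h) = h + 3*j - 3 - 9*j/h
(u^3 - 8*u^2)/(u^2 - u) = u*(u - 8)/(u - 1)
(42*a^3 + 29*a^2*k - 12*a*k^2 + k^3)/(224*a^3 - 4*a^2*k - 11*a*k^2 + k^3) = (6*a^2 + 5*a*k - k^2)/(32*a^2 + 4*a*k - k^2)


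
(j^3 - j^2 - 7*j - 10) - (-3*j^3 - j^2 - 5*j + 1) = 4*j^3 - 2*j - 11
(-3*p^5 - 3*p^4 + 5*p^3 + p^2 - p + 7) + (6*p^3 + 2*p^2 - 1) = -3*p^5 - 3*p^4 + 11*p^3 + 3*p^2 - p + 6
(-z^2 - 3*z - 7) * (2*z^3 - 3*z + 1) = -2*z^5 - 6*z^4 - 11*z^3 + 8*z^2 + 18*z - 7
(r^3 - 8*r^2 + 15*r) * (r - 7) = r^4 - 15*r^3 + 71*r^2 - 105*r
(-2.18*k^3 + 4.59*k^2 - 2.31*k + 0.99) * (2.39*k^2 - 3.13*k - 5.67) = -5.2102*k^5 + 17.7935*k^4 - 7.527*k^3 - 16.4289*k^2 + 9.999*k - 5.6133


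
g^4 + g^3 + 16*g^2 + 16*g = g*(g + 1)*(g - 4*I)*(g + 4*I)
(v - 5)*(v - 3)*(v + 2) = v^3 - 6*v^2 - v + 30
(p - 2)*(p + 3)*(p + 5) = p^3 + 6*p^2 - p - 30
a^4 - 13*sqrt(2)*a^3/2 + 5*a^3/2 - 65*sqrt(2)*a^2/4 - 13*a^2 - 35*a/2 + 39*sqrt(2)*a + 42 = (a - 3/2)*(a + 4)*(a - 7*sqrt(2))*(a + sqrt(2)/2)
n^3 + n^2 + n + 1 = (n + 1)*(n - I)*(n + I)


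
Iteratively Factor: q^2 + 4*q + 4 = (q + 2)*(q + 2)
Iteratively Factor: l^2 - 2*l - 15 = (l + 3)*(l - 5)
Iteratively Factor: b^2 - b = (b - 1)*(b)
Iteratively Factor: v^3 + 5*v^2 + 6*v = (v)*(v^2 + 5*v + 6) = v*(v + 3)*(v + 2)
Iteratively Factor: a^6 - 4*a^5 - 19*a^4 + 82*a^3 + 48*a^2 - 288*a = (a + 2)*(a^5 - 6*a^4 - 7*a^3 + 96*a^2 - 144*a) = (a - 3)*(a + 2)*(a^4 - 3*a^3 - 16*a^2 + 48*a) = a*(a - 3)*(a + 2)*(a^3 - 3*a^2 - 16*a + 48) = a*(a - 4)*(a - 3)*(a + 2)*(a^2 + a - 12) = a*(a - 4)*(a - 3)*(a + 2)*(a + 4)*(a - 3)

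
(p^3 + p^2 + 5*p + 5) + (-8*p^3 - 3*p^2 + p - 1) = -7*p^3 - 2*p^2 + 6*p + 4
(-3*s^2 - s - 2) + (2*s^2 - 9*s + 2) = -s^2 - 10*s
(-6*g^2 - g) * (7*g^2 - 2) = -42*g^4 - 7*g^3 + 12*g^2 + 2*g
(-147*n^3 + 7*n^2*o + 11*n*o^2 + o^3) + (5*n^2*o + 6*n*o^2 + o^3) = -147*n^3 + 12*n^2*o + 17*n*o^2 + 2*o^3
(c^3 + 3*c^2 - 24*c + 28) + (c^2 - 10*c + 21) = c^3 + 4*c^2 - 34*c + 49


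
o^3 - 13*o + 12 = (o - 3)*(o - 1)*(o + 4)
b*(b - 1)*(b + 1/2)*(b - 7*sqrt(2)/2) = b^4 - 7*sqrt(2)*b^3/2 - b^3/2 - b^2/2 + 7*sqrt(2)*b^2/4 + 7*sqrt(2)*b/4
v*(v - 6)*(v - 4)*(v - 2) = v^4 - 12*v^3 + 44*v^2 - 48*v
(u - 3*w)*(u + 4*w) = u^2 + u*w - 12*w^2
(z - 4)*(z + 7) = z^2 + 3*z - 28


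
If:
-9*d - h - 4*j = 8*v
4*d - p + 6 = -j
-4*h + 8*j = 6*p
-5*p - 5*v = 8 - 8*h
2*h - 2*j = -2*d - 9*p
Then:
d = -7922/4609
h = 8554/4609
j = 5006/4609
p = 972/4609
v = 5340/4609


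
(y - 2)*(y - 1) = y^2 - 3*y + 2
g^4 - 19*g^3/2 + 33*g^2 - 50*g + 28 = (g - 7/2)*(g - 2)^3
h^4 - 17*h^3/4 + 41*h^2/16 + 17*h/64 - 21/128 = (h - 7/2)*(h - 3/4)*(h - 1/4)*(h + 1/4)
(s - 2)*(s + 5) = s^2 + 3*s - 10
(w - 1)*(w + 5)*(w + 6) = w^3 + 10*w^2 + 19*w - 30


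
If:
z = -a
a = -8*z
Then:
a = 0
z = 0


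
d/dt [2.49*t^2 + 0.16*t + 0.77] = 4.98*t + 0.16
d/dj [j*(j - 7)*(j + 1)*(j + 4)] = 4*j^3 - 6*j^2 - 62*j - 28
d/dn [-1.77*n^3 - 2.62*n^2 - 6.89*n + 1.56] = -5.31*n^2 - 5.24*n - 6.89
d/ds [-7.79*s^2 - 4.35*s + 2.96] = -15.58*s - 4.35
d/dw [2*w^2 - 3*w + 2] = 4*w - 3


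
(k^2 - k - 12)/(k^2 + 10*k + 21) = (k - 4)/(k + 7)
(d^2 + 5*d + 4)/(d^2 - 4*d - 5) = (d + 4)/(d - 5)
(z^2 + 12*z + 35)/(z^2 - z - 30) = (z + 7)/(z - 6)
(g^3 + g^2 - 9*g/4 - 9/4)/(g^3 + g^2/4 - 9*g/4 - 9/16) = 4*(g + 1)/(4*g + 1)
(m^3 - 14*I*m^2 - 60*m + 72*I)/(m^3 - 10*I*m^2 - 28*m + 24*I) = (m - 6*I)/(m - 2*I)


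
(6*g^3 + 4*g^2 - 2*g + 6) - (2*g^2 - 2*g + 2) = 6*g^3 + 2*g^2 + 4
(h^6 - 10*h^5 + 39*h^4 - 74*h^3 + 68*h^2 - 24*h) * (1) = h^6 - 10*h^5 + 39*h^4 - 74*h^3 + 68*h^2 - 24*h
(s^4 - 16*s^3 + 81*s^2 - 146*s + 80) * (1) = s^4 - 16*s^3 + 81*s^2 - 146*s + 80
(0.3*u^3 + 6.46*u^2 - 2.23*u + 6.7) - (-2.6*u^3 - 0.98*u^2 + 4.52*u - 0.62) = 2.9*u^3 + 7.44*u^2 - 6.75*u + 7.32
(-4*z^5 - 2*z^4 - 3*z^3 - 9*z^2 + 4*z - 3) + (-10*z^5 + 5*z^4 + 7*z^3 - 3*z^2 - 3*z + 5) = -14*z^5 + 3*z^4 + 4*z^3 - 12*z^2 + z + 2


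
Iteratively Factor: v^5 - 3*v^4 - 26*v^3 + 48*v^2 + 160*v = (v + 2)*(v^4 - 5*v^3 - 16*v^2 + 80*v) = (v + 2)*(v + 4)*(v^3 - 9*v^2 + 20*v) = (v - 4)*(v + 2)*(v + 4)*(v^2 - 5*v) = v*(v - 4)*(v + 2)*(v + 4)*(v - 5)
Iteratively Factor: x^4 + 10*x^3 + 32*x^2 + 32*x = (x + 4)*(x^3 + 6*x^2 + 8*x) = x*(x + 4)*(x^2 + 6*x + 8) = x*(x + 4)^2*(x + 2)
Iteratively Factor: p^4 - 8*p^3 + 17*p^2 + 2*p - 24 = (p - 2)*(p^3 - 6*p^2 + 5*p + 12) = (p - 2)*(p + 1)*(p^2 - 7*p + 12) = (p - 3)*(p - 2)*(p + 1)*(p - 4)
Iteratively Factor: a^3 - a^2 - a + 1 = (a - 1)*(a^2 - 1) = (a - 1)*(a + 1)*(a - 1)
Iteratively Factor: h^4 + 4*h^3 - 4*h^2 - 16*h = (h + 2)*(h^3 + 2*h^2 - 8*h) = h*(h + 2)*(h^2 + 2*h - 8) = h*(h + 2)*(h + 4)*(h - 2)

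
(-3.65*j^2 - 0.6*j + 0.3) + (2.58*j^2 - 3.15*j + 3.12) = -1.07*j^2 - 3.75*j + 3.42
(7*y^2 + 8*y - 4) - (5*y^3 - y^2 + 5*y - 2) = -5*y^3 + 8*y^2 + 3*y - 2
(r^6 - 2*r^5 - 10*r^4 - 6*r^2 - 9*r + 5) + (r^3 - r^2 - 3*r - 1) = r^6 - 2*r^5 - 10*r^4 + r^3 - 7*r^2 - 12*r + 4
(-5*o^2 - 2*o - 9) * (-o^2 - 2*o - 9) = 5*o^4 + 12*o^3 + 58*o^2 + 36*o + 81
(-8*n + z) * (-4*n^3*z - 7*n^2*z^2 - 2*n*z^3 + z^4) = 32*n^4*z + 52*n^3*z^2 + 9*n^2*z^3 - 10*n*z^4 + z^5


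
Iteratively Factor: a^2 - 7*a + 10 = (a - 5)*(a - 2)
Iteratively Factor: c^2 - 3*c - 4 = (c + 1)*(c - 4)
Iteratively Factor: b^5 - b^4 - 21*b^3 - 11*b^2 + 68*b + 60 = (b + 3)*(b^4 - 4*b^3 - 9*b^2 + 16*b + 20) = (b - 5)*(b + 3)*(b^3 + b^2 - 4*b - 4) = (b - 5)*(b + 2)*(b + 3)*(b^2 - b - 2) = (b - 5)*(b + 1)*(b + 2)*(b + 3)*(b - 2)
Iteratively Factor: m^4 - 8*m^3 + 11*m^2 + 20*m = (m - 4)*(m^3 - 4*m^2 - 5*m) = (m - 4)*(m + 1)*(m^2 - 5*m) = (m - 5)*(m - 4)*(m + 1)*(m)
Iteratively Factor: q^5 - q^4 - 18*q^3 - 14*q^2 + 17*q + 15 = (q - 5)*(q^4 + 4*q^3 + 2*q^2 - 4*q - 3) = (q - 5)*(q + 1)*(q^3 + 3*q^2 - q - 3) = (q - 5)*(q + 1)*(q + 3)*(q^2 - 1) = (q - 5)*(q - 1)*(q + 1)*(q + 3)*(q + 1)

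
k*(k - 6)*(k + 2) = k^3 - 4*k^2 - 12*k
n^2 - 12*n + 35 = (n - 7)*(n - 5)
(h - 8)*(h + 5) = h^2 - 3*h - 40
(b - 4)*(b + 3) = b^2 - b - 12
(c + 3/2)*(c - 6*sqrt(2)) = c^2 - 6*sqrt(2)*c + 3*c/2 - 9*sqrt(2)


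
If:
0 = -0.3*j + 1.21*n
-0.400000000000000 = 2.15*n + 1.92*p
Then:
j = -3.60186046511628*p - 0.750387596899225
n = -0.893023255813953*p - 0.186046511627907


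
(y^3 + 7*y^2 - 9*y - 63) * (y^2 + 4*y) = y^5 + 11*y^4 + 19*y^3 - 99*y^2 - 252*y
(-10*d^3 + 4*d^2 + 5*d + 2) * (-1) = 10*d^3 - 4*d^2 - 5*d - 2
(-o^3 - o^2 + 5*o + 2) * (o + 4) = -o^4 - 5*o^3 + o^2 + 22*o + 8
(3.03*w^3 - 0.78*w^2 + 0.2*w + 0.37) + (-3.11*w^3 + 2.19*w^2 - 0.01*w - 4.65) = -0.0800000000000001*w^3 + 1.41*w^2 + 0.19*w - 4.28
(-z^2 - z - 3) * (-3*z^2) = 3*z^4 + 3*z^3 + 9*z^2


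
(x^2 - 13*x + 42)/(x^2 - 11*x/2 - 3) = 2*(x - 7)/(2*x + 1)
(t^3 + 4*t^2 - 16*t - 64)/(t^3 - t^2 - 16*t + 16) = (t + 4)/(t - 1)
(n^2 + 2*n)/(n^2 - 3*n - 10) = n/(n - 5)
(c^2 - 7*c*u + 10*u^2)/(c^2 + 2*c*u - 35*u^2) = (c - 2*u)/(c + 7*u)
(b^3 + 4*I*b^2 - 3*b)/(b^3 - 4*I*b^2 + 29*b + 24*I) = b/(b - 8*I)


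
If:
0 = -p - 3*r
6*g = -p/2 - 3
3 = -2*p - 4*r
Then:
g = -1/8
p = -9/2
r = 3/2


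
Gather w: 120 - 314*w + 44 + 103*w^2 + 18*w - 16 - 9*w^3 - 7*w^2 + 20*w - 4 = -9*w^3 + 96*w^2 - 276*w + 144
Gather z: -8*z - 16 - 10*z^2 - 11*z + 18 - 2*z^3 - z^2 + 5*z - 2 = -2*z^3 - 11*z^2 - 14*z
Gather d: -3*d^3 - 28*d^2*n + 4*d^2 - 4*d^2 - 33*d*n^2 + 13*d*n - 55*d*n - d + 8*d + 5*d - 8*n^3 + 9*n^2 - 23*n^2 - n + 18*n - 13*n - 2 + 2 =-3*d^3 - 28*d^2*n + d*(-33*n^2 - 42*n + 12) - 8*n^3 - 14*n^2 + 4*n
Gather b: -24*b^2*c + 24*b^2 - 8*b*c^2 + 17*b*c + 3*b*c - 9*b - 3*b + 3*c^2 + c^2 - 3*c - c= b^2*(24 - 24*c) + b*(-8*c^2 + 20*c - 12) + 4*c^2 - 4*c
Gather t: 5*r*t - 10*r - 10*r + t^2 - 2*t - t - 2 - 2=-20*r + t^2 + t*(5*r - 3) - 4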